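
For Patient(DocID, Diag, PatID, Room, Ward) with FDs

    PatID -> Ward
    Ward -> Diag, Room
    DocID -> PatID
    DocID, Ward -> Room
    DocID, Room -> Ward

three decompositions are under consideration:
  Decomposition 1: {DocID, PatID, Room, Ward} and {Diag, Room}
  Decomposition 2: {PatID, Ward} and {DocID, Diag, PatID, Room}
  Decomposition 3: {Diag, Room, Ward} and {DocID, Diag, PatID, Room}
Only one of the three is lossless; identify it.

Decomposition 1: common = {Room}, closure = {Room} → lossy.
Decomposition 2: common = {PatID}, closure = {Diag, PatID, Room, Ward} → lossless.
Decomposition 3: common = {Diag, Room}, closure = {Diag, Room} → lossy.

Decomposition 2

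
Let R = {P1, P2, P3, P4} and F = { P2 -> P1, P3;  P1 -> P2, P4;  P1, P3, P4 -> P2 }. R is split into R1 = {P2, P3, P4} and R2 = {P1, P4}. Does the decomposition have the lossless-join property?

Common attributes: R1 ∩ R2 = {P4}.
No dependency enlarges {P4}, so (P4)⁺ = {P4}.
The closure contains neither all of R1 = {P2, P3, P4} nor all of R2 = {P1, P4}, so the common attributes are not a superkey of either fragment. The join is lossy.

No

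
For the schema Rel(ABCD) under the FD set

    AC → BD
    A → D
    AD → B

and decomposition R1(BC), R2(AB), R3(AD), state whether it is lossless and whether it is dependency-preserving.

Lossless test (chase): Rows 2 and 3 agree on A; apply A→D and equate their D entries. Rows 2 and 3 agree on AD; apply AD→B and equate their B entries. No row becomes fully distinguished — the join is lossy.
Dependency preservation: AC → BD; AD → B are not contained in any single fragment, but the restricted closure of each left-hand side across the fragments still reaches the right-hand side; the remaining FDs each lie inside some fragment. All dependencies are preserved.

lossy but dependency-preserving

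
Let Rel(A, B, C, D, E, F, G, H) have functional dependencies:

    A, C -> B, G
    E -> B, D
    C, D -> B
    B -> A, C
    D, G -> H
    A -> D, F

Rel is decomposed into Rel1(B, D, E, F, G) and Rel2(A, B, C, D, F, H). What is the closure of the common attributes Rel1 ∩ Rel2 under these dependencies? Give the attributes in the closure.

A, B, C, D, F, G, H

Rel1 ∩ Rel2 = {B, D, F}.
B → A, C applies, adding A, C
A, C → B, G applies, adding G
D, G → H applies, adding H
Closure: {A, B, C, D, F, G, H}.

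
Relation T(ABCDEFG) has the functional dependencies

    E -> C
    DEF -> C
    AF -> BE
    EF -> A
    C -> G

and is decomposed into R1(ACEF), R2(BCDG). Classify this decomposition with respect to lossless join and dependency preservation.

Lossless test: (C)⁺ = {CG}, which is a superkey of neither fragment — lossy.
Dependency preservation: the restricted closure of {AF} across the fragments never reaches {BE}, so AF → BE cannot be enforced without a join — not preserved.

lossy and not dependency-preserving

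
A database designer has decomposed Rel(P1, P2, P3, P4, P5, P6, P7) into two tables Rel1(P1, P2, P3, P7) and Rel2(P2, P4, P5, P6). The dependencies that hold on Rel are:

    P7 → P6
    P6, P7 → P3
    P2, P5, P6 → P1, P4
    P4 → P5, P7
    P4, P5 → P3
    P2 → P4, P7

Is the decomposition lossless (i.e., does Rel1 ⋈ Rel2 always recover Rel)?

Yes

Common attributes: Rel1 ∩ Rel2 = {P2}.
Closure of {P2}: P2 → P4, P7 applies, adding P4, P7; P7 → P6 applies, adding P6; P6, P7 → P3 applies, adding P3; P4 → P5, P7 applies, adding P5; P2, P5, P6 → P1, P4 applies, adding P1. So (P2)⁺ = {P1, P2, P3, P4, P5, P6, P7}.
This closure contains every attribute of Rel1, so Rel1 ∩ Rel2 → Rel1. The join is lossless.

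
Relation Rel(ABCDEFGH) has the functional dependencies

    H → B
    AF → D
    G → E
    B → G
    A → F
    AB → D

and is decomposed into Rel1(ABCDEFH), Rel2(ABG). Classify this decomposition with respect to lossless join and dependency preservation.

lossless but not dependency-preserving

Lossless test: (AB)⁺ = {ABDEFG}, which contains all of one fragment — lossless.
Dependency preservation: the restricted closure of {G} across the fragments never reaches {E}, so G → E cannot be enforced without a join — not preserved.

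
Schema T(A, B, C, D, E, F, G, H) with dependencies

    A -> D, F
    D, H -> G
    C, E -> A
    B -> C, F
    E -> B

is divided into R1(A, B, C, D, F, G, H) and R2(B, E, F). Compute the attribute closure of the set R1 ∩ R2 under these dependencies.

R1 ∩ R2 = {B, F}.
B → C, F applies, adding C
Closure: {B, C, F}.

B, C, F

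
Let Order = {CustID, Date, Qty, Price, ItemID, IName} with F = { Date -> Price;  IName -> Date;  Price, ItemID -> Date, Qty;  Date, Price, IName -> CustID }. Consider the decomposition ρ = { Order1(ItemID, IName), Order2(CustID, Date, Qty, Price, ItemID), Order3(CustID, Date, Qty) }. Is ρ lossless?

No

Chase test. Columns are CustID, Date, Qty, Price, ItemID, IName; row i has aⱼ where attribute j ∈ Orderi, else bᵢⱼ.
Initial tableau (one row per fragment):
  row 1: b11 b12 b13 b14 a5 a6
  row 2: a1 a2 a3 a4 a5 b26
  row 3: a1 a2 a3 b34 b35 b36
Rows 2 and 3 agree on Date; apply Date→Price and equate their Price entries.
No row becomes fully distinguished — the join is lossy.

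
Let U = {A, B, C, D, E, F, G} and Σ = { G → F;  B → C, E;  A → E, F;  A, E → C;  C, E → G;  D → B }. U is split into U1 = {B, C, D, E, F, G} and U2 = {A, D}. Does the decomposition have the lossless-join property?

Common attributes: U1 ∩ U2 = {D}.
Closure of {D}: D → B applies, adding B; B → C, E applies, adding C, E; C, E → G applies, adding G; G → F applies, adding F. So (D)⁺ = {B, C, D, E, F, G}.
This closure contains every attribute of U1, so U1 ∩ U2 → U1. The join is lossless.

Yes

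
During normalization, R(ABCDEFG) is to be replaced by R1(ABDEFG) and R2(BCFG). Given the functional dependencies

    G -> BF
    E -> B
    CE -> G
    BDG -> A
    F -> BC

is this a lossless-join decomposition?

Common attributes: R1 ∩ R2 = {BFG}.
Closure of {BFG}: F → BC applies, adding C. So (BFG)⁺ = {BCFG}.
This closure contains every attribute of R2, so R1 ∩ R2 → R2. The join is lossless.

Yes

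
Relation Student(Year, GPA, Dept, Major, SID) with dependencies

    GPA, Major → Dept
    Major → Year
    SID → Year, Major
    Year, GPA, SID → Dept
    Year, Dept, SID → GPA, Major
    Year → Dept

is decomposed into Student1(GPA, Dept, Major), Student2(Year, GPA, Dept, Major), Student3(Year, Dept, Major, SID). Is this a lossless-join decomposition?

No

Chase test. Columns are Year, GPA, Dept, Major, SID; row i has aⱼ where attribute j ∈ Studenti, else bᵢⱼ.
Initial tableau (one row per fragment):
  row 1: b11 a2 a3 a4 b15
  row 2: a1 a2 a3 a4 b25
  row 3: a1 b32 a3 a4 a5
Rows 1 and 2 agree on Major; apply Major→Year and equate their Year entries.
No row becomes fully distinguished — the join is lossy.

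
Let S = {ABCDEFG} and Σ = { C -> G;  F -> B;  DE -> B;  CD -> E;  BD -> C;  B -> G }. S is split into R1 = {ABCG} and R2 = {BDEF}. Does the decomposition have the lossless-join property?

No

Common attributes: R1 ∩ R2 = {B}.
Closure of {B}: B → G applies, adding G. So (B)⁺ = {BG}.
The closure contains neither all of R1 = {ABCG} nor all of R2 = {BDEF}, so the common attributes are not a superkey of either fragment. The join is lossy.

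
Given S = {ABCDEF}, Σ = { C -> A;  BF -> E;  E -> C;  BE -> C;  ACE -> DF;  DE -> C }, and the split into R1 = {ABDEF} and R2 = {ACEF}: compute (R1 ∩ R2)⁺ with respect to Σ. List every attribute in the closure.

R1 ∩ R2 = {AEF}.
E → C applies, adding C
ACE → DF applies, adding D
Closure: {ACDEF}.

ACDEF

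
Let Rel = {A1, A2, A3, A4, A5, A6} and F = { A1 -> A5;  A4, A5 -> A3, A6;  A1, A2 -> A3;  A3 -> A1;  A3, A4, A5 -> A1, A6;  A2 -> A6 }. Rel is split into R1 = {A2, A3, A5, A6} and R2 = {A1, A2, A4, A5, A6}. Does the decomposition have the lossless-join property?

Common attributes: R1 ∩ R2 = {A2, A5, A6}.
No dependency enlarges {A2, A5, A6}, so (A2, A5, A6)⁺ = {A2, A5, A6}.
The closure contains neither all of R1 = {A2, A3, A5, A6} nor all of R2 = {A1, A2, A4, A5, A6}, so the common attributes are not a superkey of either fragment. The join is lossy.

No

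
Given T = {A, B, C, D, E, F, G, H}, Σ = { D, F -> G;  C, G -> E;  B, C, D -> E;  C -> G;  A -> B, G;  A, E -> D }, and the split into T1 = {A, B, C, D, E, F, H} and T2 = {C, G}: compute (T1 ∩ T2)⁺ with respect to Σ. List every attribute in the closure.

T1 ∩ T2 = {C}.
C → G applies, adding G
C, G → E applies, adding E
Closure: {C, E, G}.

C, E, G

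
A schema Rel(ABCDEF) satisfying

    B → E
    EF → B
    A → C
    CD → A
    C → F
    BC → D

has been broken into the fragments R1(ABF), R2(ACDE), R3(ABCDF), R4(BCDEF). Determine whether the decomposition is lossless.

Yes

Chase test. Columns are ABCDEF; row i has aⱼ where attribute j ∈ Ri, else bᵢⱼ.
Initial tableau (one row per fragment):
  row 1: a1 a2 b13 b14 b15 a6
  row 2: a1 b22 a3 a4 a5 b26
  row 3: a1 a2 a3 a4 b35 a6
  row 4: b41 a2 a3 a4 a5 a6
Rows 1 and 3 agree on B; apply B→E and equate their E entries.
Rows 1 and 4 agree on B; apply B→E and equate their E entries.
Rows 1 and 2 agree on A; apply A→C and equate their C entries.
Rows 2 and 4 agree on CD; apply CD→A and equate their A entries.
Rows 1 and 2 agree on C; apply C→F and equate their F entries.
Rows 1 and 3 agree on BC; apply BC→D and equate their D entries.
Rows 1 and 2 agree on EF; apply EF→B and equate their B entries.
Row 1 is now all distinguished symbols — the join is lossless.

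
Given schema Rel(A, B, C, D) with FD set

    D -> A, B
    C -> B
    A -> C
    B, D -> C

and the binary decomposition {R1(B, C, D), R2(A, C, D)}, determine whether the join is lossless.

Yes

Common attributes: R1 ∩ R2 = {C, D}.
Closure of {C, D}: D → A, B applies, adding A, B. So (C, D)⁺ = {A, B, C, D}.
This closure contains every attribute of R1, so R1 ∩ R2 → R1. The join is lossless.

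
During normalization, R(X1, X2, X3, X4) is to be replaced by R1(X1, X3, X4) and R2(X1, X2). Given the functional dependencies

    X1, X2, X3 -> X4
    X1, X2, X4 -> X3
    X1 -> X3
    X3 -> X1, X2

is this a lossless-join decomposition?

Common attributes: R1 ∩ R2 = {X1}.
Closure of {X1}: X1 → X3 applies, adding X3; X3 → X1, X2 applies, adding X2; X1, X2, X3 → X4 applies, adding X4. So (X1)⁺ = {X1, X2, X3, X4}.
This closure contains every attribute of R1, so R1 ∩ R2 → R1. The join is lossless.

Yes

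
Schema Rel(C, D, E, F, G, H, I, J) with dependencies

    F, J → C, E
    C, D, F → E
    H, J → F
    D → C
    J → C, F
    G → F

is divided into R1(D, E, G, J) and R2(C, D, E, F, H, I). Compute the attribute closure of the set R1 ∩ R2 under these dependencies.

R1 ∩ R2 = {D, E}.
D → C applies, adding C
Closure: {C, D, E}.

C, D, E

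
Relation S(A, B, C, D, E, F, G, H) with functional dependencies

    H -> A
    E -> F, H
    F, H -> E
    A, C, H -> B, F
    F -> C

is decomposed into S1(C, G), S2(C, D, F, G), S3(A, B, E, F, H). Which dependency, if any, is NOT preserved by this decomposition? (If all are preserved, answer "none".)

Check A, C, H → B, F: no single fragment contains all of {A, B, C, F, H}, and the restricted closure of {A, C, H} across the fragments never reaches {B, F}.
H → A is preserved.
E → F, H is preserved.
F, H → E is preserved.
F → C is preserved.

A, C, H -> B, F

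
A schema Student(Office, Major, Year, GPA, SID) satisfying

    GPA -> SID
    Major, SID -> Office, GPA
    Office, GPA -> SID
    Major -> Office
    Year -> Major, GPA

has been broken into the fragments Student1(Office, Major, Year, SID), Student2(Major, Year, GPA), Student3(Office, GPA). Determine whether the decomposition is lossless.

Chase test. Columns are Office, Major, Year, GPA, SID; row i has aⱼ where attribute j ∈ Studenti, else bᵢⱼ.
Initial tableau (one row per fragment):
  row 1: a1 a2 a3 b14 a5
  row 2: b21 a2 a3 a4 b25
  row 3: a1 b32 b33 a4 b35
Rows 2 and 3 agree on GPA; apply GPA→SID and equate their SID entries.
Rows 1 and 2 agree on Major; apply Major→Office and equate their Office entries.
Rows 1 and 2 agree on Year; apply Year→Major, GPA and equate their Major, GPA entries.
Rows 1 and 2 agree on GPA; apply GPA→SID and equate their SID entries.
Row 1 is now all distinguished symbols — the join is lossless.

Yes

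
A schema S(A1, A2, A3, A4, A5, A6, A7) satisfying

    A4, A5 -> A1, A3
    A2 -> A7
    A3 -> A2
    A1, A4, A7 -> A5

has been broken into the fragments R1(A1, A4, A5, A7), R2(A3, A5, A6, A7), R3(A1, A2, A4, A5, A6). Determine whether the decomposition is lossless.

No

Chase test. Columns are A1, A2, A3, A4, A5, A6, A7; row i has aⱼ where attribute j ∈ Ri, else bᵢⱼ.
Initial tableau (one row per fragment):
  row 1: a1 b12 b13 a4 a5 b16 a7
  row 2: b21 b22 a3 b24 a5 a6 a7
  row 3: a1 a2 b33 a4 a5 a6 b37
Rows 1 and 3 agree on A4, A5; apply A4, A5→A1, A3 and equate their A1, A3 entries.
Rows 1 and 3 agree on A3; apply A3→A2 and equate their A2 entries.
Rows 1 and 3 agree on A2; apply A2→A7 and equate their A7 entries.
No row becomes fully distinguished — the join is lossy.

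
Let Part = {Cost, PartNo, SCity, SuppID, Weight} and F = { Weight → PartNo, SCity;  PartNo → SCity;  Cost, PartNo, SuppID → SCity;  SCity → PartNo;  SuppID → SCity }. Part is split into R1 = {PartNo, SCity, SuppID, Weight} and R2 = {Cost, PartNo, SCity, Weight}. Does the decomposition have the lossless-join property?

Common attributes: R1 ∩ R2 = {PartNo, SCity, Weight}.
No dependency enlarges {PartNo, SCity, Weight}, so (PartNo, SCity, Weight)⁺ = {PartNo, SCity, Weight}.
The closure contains neither all of R1 = {PartNo, SCity, SuppID, Weight} nor all of R2 = {Cost, PartNo, SCity, Weight}, so the common attributes are not a superkey of either fragment. The join is lossy.

No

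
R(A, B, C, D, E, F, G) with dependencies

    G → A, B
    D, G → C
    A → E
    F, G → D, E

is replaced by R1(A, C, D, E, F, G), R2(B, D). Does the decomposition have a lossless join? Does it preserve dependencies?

lossy and not dependency-preserving

Lossless test: (D)⁺ = {D}, which is a superkey of neither fragment — lossy.
Dependency preservation: the restricted closure of {G} across the fragments never reaches {A, B}, so G → A, B cannot be enforced without a join — not preserved.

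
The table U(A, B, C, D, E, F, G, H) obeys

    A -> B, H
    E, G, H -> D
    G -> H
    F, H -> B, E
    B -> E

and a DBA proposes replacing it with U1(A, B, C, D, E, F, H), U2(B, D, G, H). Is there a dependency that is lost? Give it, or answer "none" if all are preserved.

Check E, G, H → D: no single fragment contains all of {D, E, G, H}, and the restricted closure of {E, G, H} across the fragments never reaches {D}.
A → B, H is preserved.
G → H is preserved.
F, H → B, E is preserved.
B → E is preserved.

E, G, H -> D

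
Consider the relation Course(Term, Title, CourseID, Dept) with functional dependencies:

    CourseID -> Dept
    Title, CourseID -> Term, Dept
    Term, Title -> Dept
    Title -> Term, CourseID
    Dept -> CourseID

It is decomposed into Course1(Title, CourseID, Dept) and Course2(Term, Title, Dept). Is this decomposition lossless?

Yes

Common attributes: Course1 ∩ Course2 = {Title, Dept}.
Closure of {Title, Dept}: Title → Term, CourseID applies, adding Term, CourseID. So (Title, Dept)⁺ = {Term, Title, CourseID, Dept}.
This closure contains every attribute of Course1, so Course1 ∩ Course2 → Course1. The join is lossless.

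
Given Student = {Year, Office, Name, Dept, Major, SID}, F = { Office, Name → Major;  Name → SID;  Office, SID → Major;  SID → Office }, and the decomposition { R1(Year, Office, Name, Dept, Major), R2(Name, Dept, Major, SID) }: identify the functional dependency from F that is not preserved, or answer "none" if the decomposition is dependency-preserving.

SID → Office

Check SID → Office: no single fragment contains all of {Office, SID}, and the restricted closure of {SID} across the fragments never reaches {Office}.
Office, Name → Major is preserved.
Name → SID is preserved.
Office, SID → Major is preserved.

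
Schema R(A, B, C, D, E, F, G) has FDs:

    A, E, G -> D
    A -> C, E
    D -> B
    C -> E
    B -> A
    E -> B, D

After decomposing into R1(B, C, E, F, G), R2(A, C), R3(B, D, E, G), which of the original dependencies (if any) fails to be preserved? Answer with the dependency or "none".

none

A, E, G → D: restricted closure across fragments reaches D.
A → C, E: restricted closure across fragments reaches C, E.
D → B lies within R3.
C → E lies within R1.
B → A: restricted closure across fragments reaches A.
E → B, D lies within R3.
Every dependency is enforceable on the fragments, so the decomposition is dependency-preserving.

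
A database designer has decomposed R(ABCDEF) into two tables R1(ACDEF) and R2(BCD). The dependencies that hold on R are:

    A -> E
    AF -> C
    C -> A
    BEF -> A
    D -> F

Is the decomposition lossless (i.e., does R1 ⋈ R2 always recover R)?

Common attributes: R1 ∩ R2 = {CD}.
Closure of {CD}: C → A applies, adding A; D → F applies, adding F; A → E applies, adding E. So (CD)⁺ = {ACDEF}.
This closure contains every attribute of R1, so R1 ∩ R2 → R1. The join is lossless.

Yes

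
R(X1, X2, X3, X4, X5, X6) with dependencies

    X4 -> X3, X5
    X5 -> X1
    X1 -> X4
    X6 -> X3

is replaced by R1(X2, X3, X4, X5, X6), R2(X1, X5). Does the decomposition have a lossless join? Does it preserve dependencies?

Lossless test: (X5)⁺ = {X1, X3, X4, X5}, which contains all of one fragment — lossless.
Dependency preservation: X1 → X4 is not contained in any single fragment, but the restricted closure of its left-hand side across the fragments still reaches the right-hand side; the remaining FDs each lie inside some fragment. All dependencies are preserved.

lossless and dependency-preserving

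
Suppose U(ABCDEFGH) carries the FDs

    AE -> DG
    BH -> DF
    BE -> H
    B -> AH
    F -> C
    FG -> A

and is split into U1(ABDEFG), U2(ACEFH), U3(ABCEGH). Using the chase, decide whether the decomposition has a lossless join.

Chase test. Columns are ABCDEFGH; row i has aⱼ where attribute j ∈ Ui, else bᵢⱼ.
Initial tableau (one row per fragment):
  row 1: a1 a2 b13 a4 a5 a6 a7 b18
  row 2: a1 b22 a3 b24 a5 a6 b27 a8
  row 3: a1 a2 a3 b34 a5 b36 a7 a8
Rows 1 and 2 agree on AE; apply AE→DG and equate their DG entries.
Rows 1 and 3 agree on AE; apply AE→DG and equate their DG entries.
Rows 1 and 3 agree on BE; apply BE→H and equate their H entries.
Rows 1 and 2 agree on F; apply F→C and equate their C entries.
Rows 1 and 3 agree on BH; apply BH→DF and equate their DF entries.
Row 1 is now all distinguished symbols — the join is lossless.

Yes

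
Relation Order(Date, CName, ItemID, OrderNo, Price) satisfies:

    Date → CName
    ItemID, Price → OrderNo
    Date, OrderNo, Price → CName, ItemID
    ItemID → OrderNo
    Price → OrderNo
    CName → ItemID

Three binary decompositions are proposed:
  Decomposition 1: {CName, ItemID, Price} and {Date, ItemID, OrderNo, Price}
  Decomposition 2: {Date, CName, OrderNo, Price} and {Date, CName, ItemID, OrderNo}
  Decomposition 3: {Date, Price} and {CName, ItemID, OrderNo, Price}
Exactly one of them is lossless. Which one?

Decomposition 1: common = {ItemID, Price}, closure = {ItemID, OrderNo, Price} → lossy.
Decomposition 2: common = {Date, CName, OrderNo}, closure = {Date, CName, ItemID, OrderNo} → lossless.
Decomposition 3: common = {Price}, closure = {OrderNo, Price} → lossy.

Decomposition 2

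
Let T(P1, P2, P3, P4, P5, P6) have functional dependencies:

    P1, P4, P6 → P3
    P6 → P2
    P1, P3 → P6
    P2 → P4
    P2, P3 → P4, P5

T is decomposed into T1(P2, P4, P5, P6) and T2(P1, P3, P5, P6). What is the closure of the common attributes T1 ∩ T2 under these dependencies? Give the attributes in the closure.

P2, P4, P5, P6

T1 ∩ T2 = {P5, P6}.
P6 → P2 applies, adding P2
P2 → P4 applies, adding P4
Closure: {P2, P4, P5, P6}.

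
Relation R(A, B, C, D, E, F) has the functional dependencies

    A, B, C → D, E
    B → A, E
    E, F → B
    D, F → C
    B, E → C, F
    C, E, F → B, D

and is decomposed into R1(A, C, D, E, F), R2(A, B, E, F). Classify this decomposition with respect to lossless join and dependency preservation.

Lossless test: (A, E, F)⁺ = {A, B, C, D, E, F}, which contains all of one fragment — lossless.
Dependency preservation: A, B, C → D, E; B, E → C, F; C, E, F → B, D are not contained in any single fragment, but the restricted closure of each left-hand side across the fragments still reaches the right-hand side; the remaining FDs each lie inside some fragment. All dependencies are preserved.

lossless and dependency-preserving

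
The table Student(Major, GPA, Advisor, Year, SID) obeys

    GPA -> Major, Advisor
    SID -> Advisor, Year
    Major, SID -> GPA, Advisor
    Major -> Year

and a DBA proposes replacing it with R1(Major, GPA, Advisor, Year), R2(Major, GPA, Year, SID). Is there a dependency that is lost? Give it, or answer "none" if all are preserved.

Check SID → Advisor, Year: no single fragment contains all of {Advisor, Year, SID}, and the restricted closure of {SID} across the fragments never reaches {Advisor, Year}.
GPA → Major, Advisor is preserved.
Major, SID → GPA, Advisor is preserved.
Major → Year is preserved.

SID -> Advisor, Year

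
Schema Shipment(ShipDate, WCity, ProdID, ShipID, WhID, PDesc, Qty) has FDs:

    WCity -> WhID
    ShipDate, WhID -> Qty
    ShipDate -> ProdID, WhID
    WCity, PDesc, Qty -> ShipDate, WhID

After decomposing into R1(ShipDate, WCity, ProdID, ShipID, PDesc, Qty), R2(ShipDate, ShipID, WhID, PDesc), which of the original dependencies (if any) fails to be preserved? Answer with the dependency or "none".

WCity -> WhID

Check WCity → WhID: no single fragment contains all of {WCity, WhID}, and the restricted closure of {WCity} across the fragments never reaches {WhID}.
ShipDate, WhID → Qty is preserved.
ShipDate → ProdID, WhID is preserved.
WCity, PDesc, Qty → ShipDate, WhID is preserved.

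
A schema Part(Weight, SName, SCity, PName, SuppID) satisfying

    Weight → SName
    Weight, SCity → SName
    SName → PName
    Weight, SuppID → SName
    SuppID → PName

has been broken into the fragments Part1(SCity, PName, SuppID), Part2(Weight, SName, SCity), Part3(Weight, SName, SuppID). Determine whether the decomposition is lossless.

Chase test. Columns are Weight, SName, SCity, PName, SuppID; row i has aⱼ where attribute j ∈ Parti, else bᵢⱼ.
Initial tableau (one row per fragment):
  row 1: b11 b12 a3 a4 a5
  row 2: a1 a2 a3 b24 b25
  row 3: a1 a2 b33 b34 a5
Rows 2 and 3 agree on SName; apply SName→PName and equate their PName entries.
Rows 1 and 3 agree on SuppID; apply SuppID→PName and equate their PName entries.
No row becomes fully distinguished — the join is lossy.

No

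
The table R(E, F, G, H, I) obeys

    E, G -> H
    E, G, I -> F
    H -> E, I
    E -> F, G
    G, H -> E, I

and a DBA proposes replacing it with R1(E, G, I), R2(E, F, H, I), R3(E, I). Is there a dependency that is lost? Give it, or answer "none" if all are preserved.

E, G → H: restricted closure across fragments reaches H.
E, G, I → F: restricted closure across fragments reaches F.
H → E, I lies within R2.
E → F, G: restricted closure across fragments reaches F, G.
G, H → E, I: restricted closure across fragments reaches E, I.
Every dependency is enforceable on the fragments, so the decomposition is dependency-preserving.

none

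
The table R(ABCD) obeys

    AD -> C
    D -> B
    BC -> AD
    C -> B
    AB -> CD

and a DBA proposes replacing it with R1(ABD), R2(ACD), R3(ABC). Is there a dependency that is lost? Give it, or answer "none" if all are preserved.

none

AD → C lies within R2.
D → B lies within R1.
BC → AD: restricted closure across fragments reaches AD.
C → B lies within R3.
AB → CD: restricted closure across fragments reaches CD.
Every dependency is enforceable on the fragments, so the decomposition is dependency-preserving.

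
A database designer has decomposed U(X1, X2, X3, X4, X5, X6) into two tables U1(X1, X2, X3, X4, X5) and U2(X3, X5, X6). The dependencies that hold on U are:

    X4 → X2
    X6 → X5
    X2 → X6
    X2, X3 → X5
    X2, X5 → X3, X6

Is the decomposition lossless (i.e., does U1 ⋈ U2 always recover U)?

Common attributes: U1 ∩ U2 = {X3, X5}.
No dependency enlarges {X3, X5}, so (X3, X5)⁺ = {X3, X5}.
The closure contains neither all of U1 = {X1, X2, X3, X4, X5} nor all of U2 = {X3, X5, X6}, so the common attributes are not a superkey of either fragment. The join is lossy.

No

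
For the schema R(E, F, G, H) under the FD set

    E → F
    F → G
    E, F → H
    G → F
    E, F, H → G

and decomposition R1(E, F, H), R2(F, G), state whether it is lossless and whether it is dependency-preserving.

Lossless test: (F)⁺ = {F, G}, which contains all of one fragment — lossless.
Dependency preservation: E, F, H → G is not contained in any single fragment, but the restricted closure of its left-hand side across the fragments still reaches the right-hand side; the remaining FDs each lie inside some fragment. All dependencies are preserved.

lossless and dependency-preserving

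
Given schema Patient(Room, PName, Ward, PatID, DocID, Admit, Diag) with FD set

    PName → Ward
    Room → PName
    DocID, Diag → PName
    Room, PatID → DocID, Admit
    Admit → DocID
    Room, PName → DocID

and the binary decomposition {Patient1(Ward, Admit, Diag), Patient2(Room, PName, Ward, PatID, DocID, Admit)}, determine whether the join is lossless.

Common attributes: Patient1 ∩ Patient2 = {Ward, Admit}.
Closure of {Ward, Admit}: Admit → DocID applies, adding DocID. So (Ward, Admit)⁺ = {Ward, DocID, Admit}.
The closure contains neither all of Patient1 = {Ward, Admit, Diag} nor all of Patient2 = {Room, PName, Ward, PatID, DocID, Admit}, so the common attributes are not a superkey of either fragment. The join is lossy.

No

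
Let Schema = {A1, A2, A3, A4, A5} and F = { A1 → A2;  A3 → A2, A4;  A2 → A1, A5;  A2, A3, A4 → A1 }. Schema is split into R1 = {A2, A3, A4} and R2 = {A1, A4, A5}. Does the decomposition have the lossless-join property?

No

Common attributes: R1 ∩ R2 = {A4}.
No dependency enlarges {A4}, so (A4)⁺ = {A4}.
The closure contains neither all of R1 = {A2, A3, A4} nor all of R2 = {A1, A4, A5}, so the common attributes are not a superkey of either fragment. The join is lossy.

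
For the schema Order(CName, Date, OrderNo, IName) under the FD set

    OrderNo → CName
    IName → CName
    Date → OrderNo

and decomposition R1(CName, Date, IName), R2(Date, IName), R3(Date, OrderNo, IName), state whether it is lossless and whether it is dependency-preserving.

Lossless test (chase): Rows 1 and 2 agree on IName; apply IName→CName and equate their CName entries. Rows 1 and 3 agree on IName; apply IName→CName and equate their CName entries. Rows 1 and 2 agree on Date; apply Date→OrderNo and equate their OrderNo entries. Rows 1 and 3 agree on Date; apply Date→OrderNo and equate their OrderNo entries. Row 1 is now all distinguished symbols — the join is lossless.
Dependency preservation: the restricted closure of {OrderNo} across the fragments never reaches {CName}, so OrderNo → CName cannot be enforced without a join — not preserved.

lossless but not dependency-preserving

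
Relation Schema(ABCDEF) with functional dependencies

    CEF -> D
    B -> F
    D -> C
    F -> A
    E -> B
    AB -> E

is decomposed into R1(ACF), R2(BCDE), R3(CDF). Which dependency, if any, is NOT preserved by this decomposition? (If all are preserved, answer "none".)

Check B → F: no single fragment contains all of {BF}, and the restricted closure of {B} across the fragments never reaches {F}.
CEF → D is preserved.
D → C is preserved.
F → A is preserved.
E → B is preserved.
AB → E is preserved.

B -> F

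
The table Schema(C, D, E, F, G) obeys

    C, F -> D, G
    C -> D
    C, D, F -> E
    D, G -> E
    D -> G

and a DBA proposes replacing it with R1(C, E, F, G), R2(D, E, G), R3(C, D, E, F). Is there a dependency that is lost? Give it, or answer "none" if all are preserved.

C, F → D, G: restricted closure across fragments reaches D, G.
C → D lies within R3.
C, D, F → E lies within R3.
D, G → E lies within R2.
D → G lies within R2.
Every dependency is enforceable on the fragments, so the decomposition is dependency-preserving.

none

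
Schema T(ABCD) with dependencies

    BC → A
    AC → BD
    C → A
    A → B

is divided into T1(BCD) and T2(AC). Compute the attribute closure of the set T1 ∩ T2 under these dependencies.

ABCD

T1 ∩ T2 = {C}.
C → A applies, adding A
A → B applies, adding B
AC → BD applies, adding D
Closure: {ABCD}.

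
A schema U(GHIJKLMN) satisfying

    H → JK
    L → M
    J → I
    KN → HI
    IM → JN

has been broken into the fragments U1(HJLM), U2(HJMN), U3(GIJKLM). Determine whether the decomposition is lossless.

Chase test. Columns are GHIJKLMN; row i has aⱼ where attribute j ∈ Ui, else bᵢⱼ.
Initial tableau (one row per fragment):
  row 1: b11 a2 b13 a4 b15 a6 a7 b18
  row 2: b21 a2 b23 a4 b25 b26 a7 a8
  row 3: a1 b32 a3 a4 a5 a6 a7 b38
Rows 1 and 2 agree on H; apply H→JK and equate their JK entries.
Rows 1 and 2 agree on J; apply J→I and equate their I entries.
Rows 1 and 3 agree on J; apply J→I and equate their I entries.
Rows 1 and 2 agree on IM; apply IM→JN and equate their JN entries.
Rows 1 and 3 agree on IM; apply IM→JN and equate their JN entries.
No row becomes fully distinguished — the join is lossy.

No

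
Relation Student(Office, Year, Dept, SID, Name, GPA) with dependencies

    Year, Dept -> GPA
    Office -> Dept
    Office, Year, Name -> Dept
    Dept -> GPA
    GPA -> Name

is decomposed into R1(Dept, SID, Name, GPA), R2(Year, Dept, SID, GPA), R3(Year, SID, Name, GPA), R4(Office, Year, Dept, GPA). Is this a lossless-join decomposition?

No

Chase test. Columns are Office, Year, Dept, SID, Name, GPA; row i has aⱼ where attribute j ∈ Ri, else bᵢⱼ.
Initial tableau (one row per fragment):
  row 1: b11 b12 a3 a4 a5 a6
  row 2: b21 a2 a3 a4 b25 a6
  row 3: b31 a2 b33 a4 a5 a6
  row 4: a1 a2 a3 b44 b45 a6
Rows 1 and 2 agree on GPA; apply GPA→Name and equate their Name entries.
Rows 1 and 4 agree on GPA; apply GPA→Name and equate their Name entries.
No row becomes fully distinguished — the join is lossy.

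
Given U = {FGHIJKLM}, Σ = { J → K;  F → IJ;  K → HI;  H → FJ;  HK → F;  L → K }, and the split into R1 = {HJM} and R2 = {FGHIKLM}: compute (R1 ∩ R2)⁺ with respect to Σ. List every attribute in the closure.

FHIJKM

R1 ∩ R2 = {HM}.
H → FJ applies, adding FJ
J → K applies, adding K
F → IJ applies, adding I
Closure: {FHIJKM}.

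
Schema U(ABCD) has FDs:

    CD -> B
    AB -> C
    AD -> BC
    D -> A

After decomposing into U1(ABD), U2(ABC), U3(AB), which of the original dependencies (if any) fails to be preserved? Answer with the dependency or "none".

none

CD → B: restricted closure across fragments reaches B.
AB → C lies within U2.
AD → BC: restricted closure across fragments reaches BC.
D → A lies within U1.
Every dependency is enforceable on the fragments, so the decomposition is dependency-preserving.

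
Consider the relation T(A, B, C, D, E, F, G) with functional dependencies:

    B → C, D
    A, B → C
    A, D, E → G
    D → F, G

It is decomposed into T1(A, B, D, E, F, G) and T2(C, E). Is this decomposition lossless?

Common attributes: T1 ∩ T2 = {E}.
No dependency enlarges {E}, so (E)⁺ = {E}.
The closure contains neither all of T1 = {A, B, D, E, F, G} nor all of T2 = {C, E}, so the common attributes are not a superkey of either fragment. The join is lossy.

No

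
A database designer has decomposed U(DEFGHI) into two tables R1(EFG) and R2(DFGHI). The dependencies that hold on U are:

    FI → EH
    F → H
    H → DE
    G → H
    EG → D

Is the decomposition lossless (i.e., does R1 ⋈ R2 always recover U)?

Yes

Common attributes: R1 ∩ R2 = {FG}.
Closure of {FG}: F → H applies, adding H; H → DE applies, adding DE. So (FG)⁺ = {DEFGH}.
This closure contains every attribute of R1, so R1 ∩ R2 → R1. The join is lossless.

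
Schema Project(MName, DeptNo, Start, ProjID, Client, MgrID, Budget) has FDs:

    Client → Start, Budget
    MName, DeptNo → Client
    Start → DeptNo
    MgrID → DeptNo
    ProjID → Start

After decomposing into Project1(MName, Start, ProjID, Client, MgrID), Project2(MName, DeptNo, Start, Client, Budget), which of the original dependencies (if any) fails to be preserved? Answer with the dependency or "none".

Check MgrID → DeptNo: no single fragment contains all of {DeptNo, MgrID}, and the restricted closure of {MgrID} across the fragments never reaches {DeptNo}.
Client → Start, Budget is preserved.
MName, DeptNo → Client is preserved.
Start → DeptNo is preserved.
ProjID → Start is preserved.

MgrID → DeptNo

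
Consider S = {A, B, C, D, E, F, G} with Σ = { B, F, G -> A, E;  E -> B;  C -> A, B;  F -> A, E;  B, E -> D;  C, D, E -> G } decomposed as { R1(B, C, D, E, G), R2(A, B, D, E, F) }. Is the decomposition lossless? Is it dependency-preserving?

lossy and not dependency-preserving

Lossless test: (B, D, E)⁺ = {B, D, E}, which is a superkey of neither fragment — lossy.
Dependency preservation: the restricted closure of {C} across the fragments never reaches {A, B}, so C → A, B cannot be enforced without a join — not preserved.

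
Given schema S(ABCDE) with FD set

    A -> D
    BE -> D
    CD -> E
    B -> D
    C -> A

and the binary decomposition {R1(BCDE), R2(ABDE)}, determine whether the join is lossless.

Common attributes: R1 ∩ R2 = {BDE}.
No dependency enlarges {BDE}, so (BDE)⁺ = {BDE}.
The closure contains neither all of R1 = {BCDE} nor all of R2 = {ABDE}, so the common attributes are not a superkey of either fragment. The join is lossy.

No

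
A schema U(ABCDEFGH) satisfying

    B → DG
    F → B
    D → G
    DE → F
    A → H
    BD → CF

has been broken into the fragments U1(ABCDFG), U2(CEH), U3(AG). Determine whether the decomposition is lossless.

No

Chase test. Columns are ABCDEFGH; row i has aⱼ where attribute j ∈ Ui, else bᵢⱼ.
Initial tableau (one row per fragment):
  row 1: a1 a2 a3 a4 b15 a6 a7 b18
  row 2: b21 b22 a3 b24 a5 b26 b27 a8
  row 3: a1 b32 b33 b34 b35 b36 a7 b38
Rows 1 and 3 agree on A; apply A→H and equate their H entries.
No row becomes fully distinguished — the join is lossy.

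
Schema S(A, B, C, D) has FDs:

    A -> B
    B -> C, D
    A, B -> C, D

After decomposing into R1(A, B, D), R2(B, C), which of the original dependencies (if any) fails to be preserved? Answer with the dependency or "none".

A → B lies within R1.
B → C, D: restricted closure across fragments reaches C, D.
A, B → C, D: restricted closure across fragments reaches C, D.
Every dependency is enforceable on the fragments, so the decomposition is dependency-preserving.

none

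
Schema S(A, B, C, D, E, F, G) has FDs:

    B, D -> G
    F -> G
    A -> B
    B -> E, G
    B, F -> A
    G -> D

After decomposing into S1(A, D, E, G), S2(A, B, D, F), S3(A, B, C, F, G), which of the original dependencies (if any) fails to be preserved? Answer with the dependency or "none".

B -> E, G

Check B → E, G: no single fragment contains all of {B, E, G}, and the restricted closure of {B} across the fragments never reaches {E, G}.
B, D → G is preserved.
F → G is preserved.
A → B is preserved.
B, F → A is preserved.
G → D is preserved.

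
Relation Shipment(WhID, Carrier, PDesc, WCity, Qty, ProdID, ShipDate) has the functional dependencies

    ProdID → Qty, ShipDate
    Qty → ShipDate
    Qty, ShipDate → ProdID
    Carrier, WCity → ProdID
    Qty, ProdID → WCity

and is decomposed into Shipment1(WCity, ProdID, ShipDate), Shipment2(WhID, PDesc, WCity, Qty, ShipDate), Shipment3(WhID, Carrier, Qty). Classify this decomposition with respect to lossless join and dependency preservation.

lossy and not dependency-preserving

Lossless test (chase): Rows 2 and 3 agree on Qty; apply Qty→ShipDate and equate their ShipDate entries. Rows 2 and 3 agree on Qty, ShipDate; apply Qty, ShipDate→ProdID and equate their ProdID entries. Rows 2 and 3 agree on Qty, ProdID; apply Qty, ProdID→WCity and equate their WCity entries. No row becomes fully distinguished — the join is lossy.
Dependency preservation: the restricted closure of {ProdID} across the fragments never reaches {Qty, ShipDate}, so ProdID → Qty, ShipDate cannot be enforced without a join — not preserved.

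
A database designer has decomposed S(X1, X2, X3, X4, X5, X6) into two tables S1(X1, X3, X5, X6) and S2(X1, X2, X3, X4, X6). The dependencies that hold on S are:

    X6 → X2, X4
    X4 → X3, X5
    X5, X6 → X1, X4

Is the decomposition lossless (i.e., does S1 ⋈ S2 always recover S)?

Yes

Common attributes: S1 ∩ S2 = {X1, X3, X6}.
Closure of {X1, X3, X6}: X6 → X2, X4 applies, adding X2, X4; X4 → X3, X5 applies, adding X5. So (X1, X3, X6)⁺ = {X1, X2, X3, X4, X5, X6}.
This closure contains every attribute of S1, so S1 ∩ S2 → S1. The join is lossless.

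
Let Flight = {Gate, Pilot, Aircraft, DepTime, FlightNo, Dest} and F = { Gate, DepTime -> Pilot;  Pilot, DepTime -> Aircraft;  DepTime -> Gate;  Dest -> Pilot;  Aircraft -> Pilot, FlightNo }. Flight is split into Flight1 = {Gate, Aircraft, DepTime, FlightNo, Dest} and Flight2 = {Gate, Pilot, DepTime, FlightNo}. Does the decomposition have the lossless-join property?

Common attributes: Flight1 ∩ Flight2 = {Gate, DepTime, FlightNo}.
Closure of {Gate, DepTime, FlightNo}: Gate, DepTime → Pilot applies, adding Pilot; Pilot, DepTime → Aircraft applies, adding Aircraft. So (Gate, DepTime, FlightNo)⁺ = {Gate, Pilot, Aircraft, DepTime, FlightNo}.
This closure contains every attribute of Flight2, so Flight1 ∩ Flight2 → Flight2. The join is lossless.

Yes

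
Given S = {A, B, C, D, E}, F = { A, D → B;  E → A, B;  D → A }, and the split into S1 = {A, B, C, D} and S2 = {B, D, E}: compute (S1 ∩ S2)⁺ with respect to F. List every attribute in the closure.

S1 ∩ S2 = {B, D}.
D → A applies, adding A
Closure: {A, B, D}.

A, B, D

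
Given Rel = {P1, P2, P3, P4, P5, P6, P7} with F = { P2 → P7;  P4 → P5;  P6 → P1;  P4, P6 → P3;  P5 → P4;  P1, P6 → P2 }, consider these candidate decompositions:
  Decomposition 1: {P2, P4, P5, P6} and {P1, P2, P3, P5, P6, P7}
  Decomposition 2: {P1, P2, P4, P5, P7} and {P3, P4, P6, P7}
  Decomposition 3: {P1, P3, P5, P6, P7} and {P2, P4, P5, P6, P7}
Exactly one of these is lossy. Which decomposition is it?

Decomposition 2

Decomposition 1: common = {P2, P5, P6}, closure = {P1, P2, P3, P4, P5, P6, P7} → lossless.
Decomposition 2: common = {P4, P7}, closure = {P4, P5, P7} → lossy.
Decomposition 3: common = {P5, P6, P7}, closure = {P1, P2, P3, P4, P5, P6, P7} → lossless.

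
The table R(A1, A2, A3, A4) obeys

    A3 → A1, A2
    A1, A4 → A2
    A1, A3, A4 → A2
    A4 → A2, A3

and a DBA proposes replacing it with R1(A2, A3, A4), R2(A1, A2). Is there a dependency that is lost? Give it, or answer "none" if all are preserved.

Check A3 → A1, A2: no single fragment contains all of {A1, A2, A3}, and the restricted closure of {A3} across the fragments never reaches {A1, A2}.
A1, A4 → A2 is preserved.
A1, A3, A4 → A2 is preserved.
A4 → A2, A3 is preserved.

A3 → A1, A2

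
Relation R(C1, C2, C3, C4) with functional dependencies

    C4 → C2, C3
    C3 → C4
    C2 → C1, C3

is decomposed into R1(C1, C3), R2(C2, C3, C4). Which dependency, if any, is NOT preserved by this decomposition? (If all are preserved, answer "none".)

none

C4 → C2, C3 lies within R2.
C3 → C4 lies within R2.
C2 → C1, C3: restricted closure across fragments reaches C1, C3.
Every dependency is enforceable on the fragments, so the decomposition is dependency-preserving.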